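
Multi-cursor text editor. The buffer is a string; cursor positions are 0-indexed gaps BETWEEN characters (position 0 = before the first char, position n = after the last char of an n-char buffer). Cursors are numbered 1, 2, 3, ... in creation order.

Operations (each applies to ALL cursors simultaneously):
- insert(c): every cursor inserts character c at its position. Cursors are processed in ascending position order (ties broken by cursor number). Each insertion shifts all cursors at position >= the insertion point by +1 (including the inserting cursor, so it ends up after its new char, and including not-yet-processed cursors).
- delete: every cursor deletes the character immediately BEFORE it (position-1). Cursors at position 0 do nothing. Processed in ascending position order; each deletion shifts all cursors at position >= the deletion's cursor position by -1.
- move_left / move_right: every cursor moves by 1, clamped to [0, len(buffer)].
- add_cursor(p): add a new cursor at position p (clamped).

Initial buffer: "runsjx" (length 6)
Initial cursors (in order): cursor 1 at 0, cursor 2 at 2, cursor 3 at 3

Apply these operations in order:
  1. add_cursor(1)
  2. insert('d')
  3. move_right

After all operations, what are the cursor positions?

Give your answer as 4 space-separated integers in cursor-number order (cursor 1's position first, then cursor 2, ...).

After op 1 (add_cursor(1)): buffer="runsjx" (len 6), cursors c1@0 c4@1 c2@2 c3@3, authorship ......
After op 2 (insert('d')): buffer="drdudndsjx" (len 10), cursors c1@1 c4@3 c2@5 c3@7, authorship 1.4.2.3...
After op 3 (move_right): buffer="drdudndsjx" (len 10), cursors c1@2 c4@4 c2@6 c3@8, authorship 1.4.2.3...

Answer: 2 6 8 4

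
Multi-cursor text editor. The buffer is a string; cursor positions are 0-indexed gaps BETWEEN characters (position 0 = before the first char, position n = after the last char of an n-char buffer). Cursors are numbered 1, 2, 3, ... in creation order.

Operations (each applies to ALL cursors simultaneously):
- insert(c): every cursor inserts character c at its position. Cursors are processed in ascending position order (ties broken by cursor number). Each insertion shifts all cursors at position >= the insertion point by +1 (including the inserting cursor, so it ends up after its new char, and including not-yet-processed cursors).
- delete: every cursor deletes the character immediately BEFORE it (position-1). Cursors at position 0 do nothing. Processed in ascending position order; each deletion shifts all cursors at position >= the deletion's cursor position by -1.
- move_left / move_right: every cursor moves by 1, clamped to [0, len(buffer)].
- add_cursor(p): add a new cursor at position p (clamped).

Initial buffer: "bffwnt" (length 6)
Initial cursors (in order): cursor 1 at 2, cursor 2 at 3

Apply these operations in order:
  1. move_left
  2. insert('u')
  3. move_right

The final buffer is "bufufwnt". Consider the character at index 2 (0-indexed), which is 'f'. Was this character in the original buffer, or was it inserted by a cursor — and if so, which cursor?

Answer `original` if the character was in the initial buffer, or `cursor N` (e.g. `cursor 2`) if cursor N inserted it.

Answer: original

Derivation:
After op 1 (move_left): buffer="bffwnt" (len 6), cursors c1@1 c2@2, authorship ......
After op 2 (insert('u')): buffer="bufufwnt" (len 8), cursors c1@2 c2@4, authorship .1.2....
After op 3 (move_right): buffer="bufufwnt" (len 8), cursors c1@3 c2@5, authorship .1.2....
Authorship (.=original, N=cursor N): . 1 . 2 . . . .
Index 2: author = original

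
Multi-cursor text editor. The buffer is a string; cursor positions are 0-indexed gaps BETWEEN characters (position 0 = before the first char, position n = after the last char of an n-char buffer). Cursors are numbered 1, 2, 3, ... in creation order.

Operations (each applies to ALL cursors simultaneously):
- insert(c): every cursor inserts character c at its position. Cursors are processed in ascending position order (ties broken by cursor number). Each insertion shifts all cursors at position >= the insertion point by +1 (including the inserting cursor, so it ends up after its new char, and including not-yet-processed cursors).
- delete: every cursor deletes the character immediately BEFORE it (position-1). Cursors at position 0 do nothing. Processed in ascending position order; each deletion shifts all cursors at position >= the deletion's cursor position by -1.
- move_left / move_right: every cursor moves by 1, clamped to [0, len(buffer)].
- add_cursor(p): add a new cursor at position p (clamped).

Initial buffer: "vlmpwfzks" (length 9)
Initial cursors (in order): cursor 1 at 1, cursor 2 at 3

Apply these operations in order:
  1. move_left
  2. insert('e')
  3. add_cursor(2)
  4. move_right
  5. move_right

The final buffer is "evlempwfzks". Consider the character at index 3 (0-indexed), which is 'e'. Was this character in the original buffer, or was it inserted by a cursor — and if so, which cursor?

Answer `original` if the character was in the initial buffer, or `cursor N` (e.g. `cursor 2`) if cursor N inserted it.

Answer: cursor 2

Derivation:
After op 1 (move_left): buffer="vlmpwfzks" (len 9), cursors c1@0 c2@2, authorship .........
After op 2 (insert('e')): buffer="evlempwfzks" (len 11), cursors c1@1 c2@4, authorship 1..2.......
After op 3 (add_cursor(2)): buffer="evlempwfzks" (len 11), cursors c1@1 c3@2 c2@4, authorship 1..2.......
After op 4 (move_right): buffer="evlempwfzks" (len 11), cursors c1@2 c3@3 c2@5, authorship 1..2.......
After op 5 (move_right): buffer="evlempwfzks" (len 11), cursors c1@3 c3@4 c2@6, authorship 1..2.......
Authorship (.=original, N=cursor N): 1 . . 2 . . . . . . .
Index 3: author = 2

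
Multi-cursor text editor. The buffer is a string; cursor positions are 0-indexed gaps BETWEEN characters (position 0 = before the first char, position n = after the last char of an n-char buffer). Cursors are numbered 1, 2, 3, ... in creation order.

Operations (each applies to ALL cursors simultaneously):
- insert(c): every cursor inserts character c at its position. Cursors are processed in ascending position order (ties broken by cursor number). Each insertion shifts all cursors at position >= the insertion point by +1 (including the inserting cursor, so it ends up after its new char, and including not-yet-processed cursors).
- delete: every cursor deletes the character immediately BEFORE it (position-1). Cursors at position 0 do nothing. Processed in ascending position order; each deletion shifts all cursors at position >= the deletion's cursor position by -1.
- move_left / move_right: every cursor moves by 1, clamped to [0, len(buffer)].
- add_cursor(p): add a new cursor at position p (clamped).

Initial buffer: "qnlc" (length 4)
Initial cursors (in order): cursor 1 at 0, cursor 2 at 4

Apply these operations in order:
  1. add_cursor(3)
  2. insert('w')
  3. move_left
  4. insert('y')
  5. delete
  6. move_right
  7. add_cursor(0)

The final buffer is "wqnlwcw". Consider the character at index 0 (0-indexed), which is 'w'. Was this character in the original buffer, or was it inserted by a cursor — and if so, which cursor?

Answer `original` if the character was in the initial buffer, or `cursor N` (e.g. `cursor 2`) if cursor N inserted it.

After op 1 (add_cursor(3)): buffer="qnlc" (len 4), cursors c1@0 c3@3 c2@4, authorship ....
After op 2 (insert('w')): buffer="wqnlwcw" (len 7), cursors c1@1 c3@5 c2@7, authorship 1...3.2
After op 3 (move_left): buffer="wqnlwcw" (len 7), cursors c1@0 c3@4 c2@6, authorship 1...3.2
After op 4 (insert('y')): buffer="ywqnlywcyw" (len 10), cursors c1@1 c3@6 c2@9, authorship 11...33.22
After op 5 (delete): buffer="wqnlwcw" (len 7), cursors c1@0 c3@4 c2@6, authorship 1...3.2
After op 6 (move_right): buffer="wqnlwcw" (len 7), cursors c1@1 c3@5 c2@7, authorship 1...3.2
After op 7 (add_cursor(0)): buffer="wqnlwcw" (len 7), cursors c4@0 c1@1 c3@5 c2@7, authorship 1...3.2
Authorship (.=original, N=cursor N): 1 . . . 3 . 2
Index 0: author = 1

Answer: cursor 1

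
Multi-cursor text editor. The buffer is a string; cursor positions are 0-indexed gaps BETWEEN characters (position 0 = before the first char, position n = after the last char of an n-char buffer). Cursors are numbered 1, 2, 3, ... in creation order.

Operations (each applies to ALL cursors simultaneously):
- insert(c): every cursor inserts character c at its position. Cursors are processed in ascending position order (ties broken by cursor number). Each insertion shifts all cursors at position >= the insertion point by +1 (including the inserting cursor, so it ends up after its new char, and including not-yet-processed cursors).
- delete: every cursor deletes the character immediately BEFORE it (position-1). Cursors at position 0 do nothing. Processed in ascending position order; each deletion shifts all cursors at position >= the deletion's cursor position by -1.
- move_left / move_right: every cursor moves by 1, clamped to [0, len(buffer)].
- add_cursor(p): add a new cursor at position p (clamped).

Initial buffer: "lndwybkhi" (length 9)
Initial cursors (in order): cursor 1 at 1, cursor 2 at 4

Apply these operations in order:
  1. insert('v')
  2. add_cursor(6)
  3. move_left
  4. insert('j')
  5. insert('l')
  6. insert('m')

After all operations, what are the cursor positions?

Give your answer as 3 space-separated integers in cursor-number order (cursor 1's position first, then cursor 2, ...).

Answer: 4 14 14

Derivation:
After op 1 (insert('v')): buffer="lvndwvybkhi" (len 11), cursors c1@2 c2@6, authorship .1...2.....
After op 2 (add_cursor(6)): buffer="lvndwvybkhi" (len 11), cursors c1@2 c2@6 c3@6, authorship .1...2.....
After op 3 (move_left): buffer="lvndwvybkhi" (len 11), cursors c1@1 c2@5 c3@5, authorship .1...2.....
After op 4 (insert('j')): buffer="ljvndwjjvybkhi" (len 14), cursors c1@2 c2@8 c3@8, authorship .11...232.....
After op 5 (insert('l')): buffer="ljlvndwjjllvybkhi" (len 17), cursors c1@3 c2@11 c3@11, authorship .111...23232.....
After op 6 (insert('m')): buffer="ljlmvndwjjllmmvybkhi" (len 20), cursors c1@4 c2@14 c3@14, authorship .1111...2323232.....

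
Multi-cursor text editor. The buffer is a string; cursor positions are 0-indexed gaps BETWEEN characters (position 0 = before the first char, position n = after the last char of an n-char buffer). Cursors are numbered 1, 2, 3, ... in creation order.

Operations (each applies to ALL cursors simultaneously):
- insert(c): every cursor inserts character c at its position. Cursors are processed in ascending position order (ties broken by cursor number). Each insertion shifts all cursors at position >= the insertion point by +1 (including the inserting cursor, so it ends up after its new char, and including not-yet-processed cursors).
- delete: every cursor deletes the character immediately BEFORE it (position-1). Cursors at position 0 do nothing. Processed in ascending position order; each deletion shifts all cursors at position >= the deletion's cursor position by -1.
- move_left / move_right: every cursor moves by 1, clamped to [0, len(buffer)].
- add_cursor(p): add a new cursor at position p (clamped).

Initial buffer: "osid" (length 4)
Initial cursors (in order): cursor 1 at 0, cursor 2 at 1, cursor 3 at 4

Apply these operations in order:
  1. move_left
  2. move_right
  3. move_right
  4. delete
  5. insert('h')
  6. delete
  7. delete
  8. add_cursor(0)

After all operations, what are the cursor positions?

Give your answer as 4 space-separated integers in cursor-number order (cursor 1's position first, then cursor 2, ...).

Answer: 0 0 0 0

Derivation:
After op 1 (move_left): buffer="osid" (len 4), cursors c1@0 c2@0 c3@3, authorship ....
After op 2 (move_right): buffer="osid" (len 4), cursors c1@1 c2@1 c3@4, authorship ....
After op 3 (move_right): buffer="osid" (len 4), cursors c1@2 c2@2 c3@4, authorship ....
After op 4 (delete): buffer="i" (len 1), cursors c1@0 c2@0 c3@1, authorship .
After op 5 (insert('h')): buffer="hhih" (len 4), cursors c1@2 c2@2 c3@4, authorship 12.3
After op 6 (delete): buffer="i" (len 1), cursors c1@0 c2@0 c3@1, authorship .
After op 7 (delete): buffer="" (len 0), cursors c1@0 c2@0 c3@0, authorship 
After op 8 (add_cursor(0)): buffer="" (len 0), cursors c1@0 c2@0 c3@0 c4@0, authorship 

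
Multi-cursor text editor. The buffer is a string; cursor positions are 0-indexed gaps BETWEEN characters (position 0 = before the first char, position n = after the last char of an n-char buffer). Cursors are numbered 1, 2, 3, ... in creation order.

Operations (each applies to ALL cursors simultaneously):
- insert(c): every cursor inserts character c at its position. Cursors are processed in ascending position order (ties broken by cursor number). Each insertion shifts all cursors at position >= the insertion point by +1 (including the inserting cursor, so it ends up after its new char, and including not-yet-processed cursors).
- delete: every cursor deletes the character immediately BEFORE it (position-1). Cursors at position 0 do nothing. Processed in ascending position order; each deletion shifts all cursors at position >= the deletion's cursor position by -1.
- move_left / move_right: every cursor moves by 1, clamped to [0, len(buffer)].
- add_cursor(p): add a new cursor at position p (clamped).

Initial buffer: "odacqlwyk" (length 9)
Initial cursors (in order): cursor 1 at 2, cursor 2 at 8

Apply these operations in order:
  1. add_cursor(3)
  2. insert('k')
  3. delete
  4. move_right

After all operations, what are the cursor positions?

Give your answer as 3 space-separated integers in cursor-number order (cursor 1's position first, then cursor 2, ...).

After op 1 (add_cursor(3)): buffer="odacqlwyk" (len 9), cursors c1@2 c3@3 c2@8, authorship .........
After op 2 (insert('k')): buffer="odkakcqlwykk" (len 12), cursors c1@3 c3@5 c2@11, authorship ..1.3.....2.
After op 3 (delete): buffer="odacqlwyk" (len 9), cursors c1@2 c3@3 c2@8, authorship .........
After op 4 (move_right): buffer="odacqlwyk" (len 9), cursors c1@3 c3@4 c2@9, authorship .........

Answer: 3 9 4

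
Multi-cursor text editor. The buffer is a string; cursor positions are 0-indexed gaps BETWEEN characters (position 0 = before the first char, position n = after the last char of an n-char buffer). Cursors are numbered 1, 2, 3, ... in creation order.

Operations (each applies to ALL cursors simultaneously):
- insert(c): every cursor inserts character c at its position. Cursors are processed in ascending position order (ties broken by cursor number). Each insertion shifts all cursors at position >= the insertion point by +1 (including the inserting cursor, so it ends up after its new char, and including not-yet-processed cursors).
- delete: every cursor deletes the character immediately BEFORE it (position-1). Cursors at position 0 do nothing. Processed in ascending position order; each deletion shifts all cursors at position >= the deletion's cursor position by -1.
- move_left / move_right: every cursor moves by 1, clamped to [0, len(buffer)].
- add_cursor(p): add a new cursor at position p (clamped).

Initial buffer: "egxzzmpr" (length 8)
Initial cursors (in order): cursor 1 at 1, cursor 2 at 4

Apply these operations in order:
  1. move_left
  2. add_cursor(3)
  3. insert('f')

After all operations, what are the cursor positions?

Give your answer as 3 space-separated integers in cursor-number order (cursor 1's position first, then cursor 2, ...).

Answer: 1 6 6

Derivation:
After op 1 (move_left): buffer="egxzzmpr" (len 8), cursors c1@0 c2@3, authorship ........
After op 2 (add_cursor(3)): buffer="egxzzmpr" (len 8), cursors c1@0 c2@3 c3@3, authorship ........
After op 3 (insert('f')): buffer="fegxffzzmpr" (len 11), cursors c1@1 c2@6 c3@6, authorship 1...23.....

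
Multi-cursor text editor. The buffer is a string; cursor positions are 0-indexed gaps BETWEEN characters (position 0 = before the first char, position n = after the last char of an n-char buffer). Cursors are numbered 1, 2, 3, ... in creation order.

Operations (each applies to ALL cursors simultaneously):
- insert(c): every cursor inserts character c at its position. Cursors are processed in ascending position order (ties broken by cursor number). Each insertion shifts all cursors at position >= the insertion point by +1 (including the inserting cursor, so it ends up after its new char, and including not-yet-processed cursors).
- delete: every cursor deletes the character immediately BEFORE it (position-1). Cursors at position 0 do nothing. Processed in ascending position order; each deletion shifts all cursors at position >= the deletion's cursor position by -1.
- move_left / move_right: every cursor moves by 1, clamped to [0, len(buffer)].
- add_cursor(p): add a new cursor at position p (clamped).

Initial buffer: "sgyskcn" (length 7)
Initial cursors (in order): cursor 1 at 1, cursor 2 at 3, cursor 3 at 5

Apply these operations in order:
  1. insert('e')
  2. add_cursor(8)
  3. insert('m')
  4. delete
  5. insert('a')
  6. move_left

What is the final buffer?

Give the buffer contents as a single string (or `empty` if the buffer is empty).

After op 1 (insert('e')): buffer="segyeskecn" (len 10), cursors c1@2 c2@5 c3@8, authorship .1..2..3..
After op 2 (add_cursor(8)): buffer="segyeskecn" (len 10), cursors c1@2 c2@5 c3@8 c4@8, authorship .1..2..3..
After op 3 (insert('m')): buffer="semgyemskemmcn" (len 14), cursors c1@3 c2@7 c3@12 c4@12, authorship .11..22..334..
After op 4 (delete): buffer="segyeskecn" (len 10), cursors c1@2 c2@5 c3@8 c4@8, authorship .1..2..3..
After op 5 (insert('a')): buffer="seagyeaskeaacn" (len 14), cursors c1@3 c2@7 c3@12 c4@12, authorship .11..22..334..
After op 6 (move_left): buffer="seagyeaskeaacn" (len 14), cursors c1@2 c2@6 c3@11 c4@11, authorship .11..22..334..

Answer: seagyeaskeaacn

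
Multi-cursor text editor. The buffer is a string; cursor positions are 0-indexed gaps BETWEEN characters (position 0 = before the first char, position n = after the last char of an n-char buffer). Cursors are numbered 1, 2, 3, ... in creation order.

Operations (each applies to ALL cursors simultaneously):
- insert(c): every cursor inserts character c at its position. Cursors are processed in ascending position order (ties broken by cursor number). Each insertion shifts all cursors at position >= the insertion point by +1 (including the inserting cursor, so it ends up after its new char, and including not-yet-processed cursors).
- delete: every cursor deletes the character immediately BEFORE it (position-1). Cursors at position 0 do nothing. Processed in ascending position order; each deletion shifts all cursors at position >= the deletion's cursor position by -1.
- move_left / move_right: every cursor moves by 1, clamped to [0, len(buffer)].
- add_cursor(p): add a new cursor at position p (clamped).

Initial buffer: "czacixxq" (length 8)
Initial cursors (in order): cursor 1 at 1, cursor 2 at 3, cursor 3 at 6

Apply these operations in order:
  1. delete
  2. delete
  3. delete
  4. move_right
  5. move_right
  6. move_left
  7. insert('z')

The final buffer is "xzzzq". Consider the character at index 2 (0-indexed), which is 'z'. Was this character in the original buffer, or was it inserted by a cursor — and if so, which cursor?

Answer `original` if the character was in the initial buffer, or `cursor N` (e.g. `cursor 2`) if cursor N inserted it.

Answer: cursor 2

Derivation:
After op 1 (delete): buffer="zcixq" (len 5), cursors c1@0 c2@1 c3@3, authorship .....
After op 2 (delete): buffer="cxq" (len 3), cursors c1@0 c2@0 c3@1, authorship ...
After op 3 (delete): buffer="xq" (len 2), cursors c1@0 c2@0 c3@0, authorship ..
After op 4 (move_right): buffer="xq" (len 2), cursors c1@1 c2@1 c3@1, authorship ..
After op 5 (move_right): buffer="xq" (len 2), cursors c1@2 c2@2 c3@2, authorship ..
After op 6 (move_left): buffer="xq" (len 2), cursors c1@1 c2@1 c3@1, authorship ..
After op 7 (insert('z')): buffer="xzzzq" (len 5), cursors c1@4 c2@4 c3@4, authorship .123.
Authorship (.=original, N=cursor N): . 1 2 3 .
Index 2: author = 2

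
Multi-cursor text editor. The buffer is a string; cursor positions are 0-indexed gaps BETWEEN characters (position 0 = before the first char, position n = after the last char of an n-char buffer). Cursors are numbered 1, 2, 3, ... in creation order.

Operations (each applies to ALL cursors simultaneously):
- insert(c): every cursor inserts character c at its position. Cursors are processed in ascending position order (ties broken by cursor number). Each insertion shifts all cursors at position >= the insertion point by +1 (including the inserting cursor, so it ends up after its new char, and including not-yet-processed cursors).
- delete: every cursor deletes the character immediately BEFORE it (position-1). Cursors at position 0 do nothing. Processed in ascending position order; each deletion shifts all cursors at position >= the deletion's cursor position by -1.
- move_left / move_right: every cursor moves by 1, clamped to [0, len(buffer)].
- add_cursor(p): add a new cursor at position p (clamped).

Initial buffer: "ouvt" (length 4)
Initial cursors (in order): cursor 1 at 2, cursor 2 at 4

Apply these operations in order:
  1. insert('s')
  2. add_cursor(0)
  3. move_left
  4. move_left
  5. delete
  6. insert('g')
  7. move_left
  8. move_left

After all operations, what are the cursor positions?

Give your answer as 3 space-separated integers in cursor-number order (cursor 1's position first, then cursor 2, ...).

Answer: 0 3 0

Derivation:
After op 1 (insert('s')): buffer="ousvts" (len 6), cursors c1@3 c2@6, authorship ..1..2
After op 2 (add_cursor(0)): buffer="ousvts" (len 6), cursors c3@0 c1@3 c2@6, authorship ..1..2
After op 3 (move_left): buffer="ousvts" (len 6), cursors c3@0 c1@2 c2@5, authorship ..1..2
After op 4 (move_left): buffer="ousvts" (len 6), cursors c3@0 c1@1 c2@4, authorship ..1..2
After op 5 (delete): buffer="usts" (len 4), cursors c1@0 c3@0 c2@2, authorship .1.2
After op 6 (insert('g')): buffer="ggusgts" (len 7), cursors c1@2 c3@2 c2@5, authorship 13.12.2
After op 7 (move_left): buffer="ggusgts" (len 7), cursors c1@1 c3@1 c2@4, authorship 13.12.2
After op 8 (move_left): buffer="ggusgts" (len 7), cursors c1@0 c3@0 c2@3, authorship 13.12.2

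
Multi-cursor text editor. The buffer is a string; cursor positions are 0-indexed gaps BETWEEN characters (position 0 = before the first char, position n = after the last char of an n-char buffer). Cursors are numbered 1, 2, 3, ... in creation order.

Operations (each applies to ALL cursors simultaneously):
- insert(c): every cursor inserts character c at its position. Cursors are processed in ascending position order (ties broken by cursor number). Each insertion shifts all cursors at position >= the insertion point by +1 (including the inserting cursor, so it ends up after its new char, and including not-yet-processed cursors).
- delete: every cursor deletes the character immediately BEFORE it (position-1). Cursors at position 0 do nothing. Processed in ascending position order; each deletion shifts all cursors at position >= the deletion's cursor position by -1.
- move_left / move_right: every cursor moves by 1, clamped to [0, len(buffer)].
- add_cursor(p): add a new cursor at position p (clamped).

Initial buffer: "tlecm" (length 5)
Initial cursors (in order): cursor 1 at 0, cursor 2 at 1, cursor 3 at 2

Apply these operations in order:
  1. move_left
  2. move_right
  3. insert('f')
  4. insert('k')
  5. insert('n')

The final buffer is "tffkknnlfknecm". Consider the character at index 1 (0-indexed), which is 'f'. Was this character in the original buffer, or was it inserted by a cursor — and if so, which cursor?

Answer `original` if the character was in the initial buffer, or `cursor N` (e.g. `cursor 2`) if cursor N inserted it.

Answer: cursor 1

Derivation:
After op 1 (move_left): buffer="tlecm" (len 5), cursors c1@0 c2@0 c3@1, authorship .....
After op 2 (move_right): buffer="tlecm" (len 5), cursors c1@1 c2@1 c3@2, authorship .....
After op 3 (insert('f')): buffer="tfflfecm" (len 8), cursors c1@3 c2@3 c3@5, authorship .12.3...
After op 4 (insert('k')): buffer="tffkklfkecm" (len 11), cursors c1@5 c2@5 c3@8, authorship .1212.33...
After op 5 (insert('n')): buffer="tffkknnlfknecm" (len 14), cursors c1@7 c2@7 c3@11, authorship .121212.333...
Authorship (.=original, N=cursor N): . 1 2 1 2 1 2 . 3 3 3 . . .
Index 1: author = 1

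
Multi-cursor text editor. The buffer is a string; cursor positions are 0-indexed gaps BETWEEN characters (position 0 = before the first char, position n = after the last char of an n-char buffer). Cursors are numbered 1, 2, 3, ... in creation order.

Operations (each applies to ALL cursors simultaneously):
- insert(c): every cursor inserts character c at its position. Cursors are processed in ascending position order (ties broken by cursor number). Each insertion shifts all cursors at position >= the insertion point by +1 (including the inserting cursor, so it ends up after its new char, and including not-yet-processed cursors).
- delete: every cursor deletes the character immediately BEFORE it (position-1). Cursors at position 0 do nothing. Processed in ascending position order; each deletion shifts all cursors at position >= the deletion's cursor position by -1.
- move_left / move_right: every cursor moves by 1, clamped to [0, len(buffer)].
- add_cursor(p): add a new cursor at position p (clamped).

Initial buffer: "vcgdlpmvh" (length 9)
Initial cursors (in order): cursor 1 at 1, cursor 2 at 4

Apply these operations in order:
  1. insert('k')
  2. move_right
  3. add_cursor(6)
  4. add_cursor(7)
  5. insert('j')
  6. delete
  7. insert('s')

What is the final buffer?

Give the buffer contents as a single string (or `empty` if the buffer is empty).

Answer: vkcsgdkslsspmvh

Derivation:
After op 1 (insert('k')): buffer="vkcgdklpmvh" (len 11), cursors c1@2 c2@6, authorship .1...2.....
After op 2 (move_right): buffer="vkcgdklpmvh" (len 11), cursors c1@3 c2@7, authorship .1...2.....
After op 3 (add_cursor(6)): buffer="vkcgdklpmvh" (len 11), cursors c1@3 c3@6 c2@7, authorship .1...2.....
After op 4 (add_cursor(7)): buffer="vkcgdklpmvh" (len 11), cursors c1@3 c3@6 c2@7 c4@7, authorship .1...2.....
After op 5 (insert('j')): buffer="vkcjgdkjljjpmvh" (len 15), cursors c1@4 c3@8 c2@11 c4@11, authorship .1.1..23.24....
After op 6 (delete): buffer="vkcgdklpmvh" (len 11), cursors c1@3 c3@6 c2@7 c4@7, authorship .1...2.....
After op 7 (insert('s')): buffer="vkcsgdkslsspmvh" (len 15), cursors c1@4 c3@8 c2@11 c4@11, authorship .1.1..23.24....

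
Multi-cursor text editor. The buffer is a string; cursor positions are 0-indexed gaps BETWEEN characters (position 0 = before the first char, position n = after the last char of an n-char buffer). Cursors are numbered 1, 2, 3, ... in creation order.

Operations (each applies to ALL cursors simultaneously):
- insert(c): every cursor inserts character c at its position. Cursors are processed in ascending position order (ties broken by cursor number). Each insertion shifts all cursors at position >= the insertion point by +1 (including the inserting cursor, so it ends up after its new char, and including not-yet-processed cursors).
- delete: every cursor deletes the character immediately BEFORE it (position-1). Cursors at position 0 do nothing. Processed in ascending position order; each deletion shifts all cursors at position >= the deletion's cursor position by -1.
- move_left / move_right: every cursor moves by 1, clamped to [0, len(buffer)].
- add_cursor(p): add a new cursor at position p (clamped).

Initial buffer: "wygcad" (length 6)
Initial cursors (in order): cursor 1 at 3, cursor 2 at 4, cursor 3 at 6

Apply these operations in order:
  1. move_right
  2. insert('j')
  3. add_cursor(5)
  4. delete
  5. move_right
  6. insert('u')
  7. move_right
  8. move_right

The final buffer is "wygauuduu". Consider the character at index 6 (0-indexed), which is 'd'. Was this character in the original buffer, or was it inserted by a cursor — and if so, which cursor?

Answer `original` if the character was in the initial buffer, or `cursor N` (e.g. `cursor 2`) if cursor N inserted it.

Answer: original

Derivation:
After op 1 (move_right): buffer="wygcad" (len 6), cursors c1@4 c2@5 c3@6, authorship ......
After op 2 (insert('j')): buffer="wygcjajdj" (len 9), cursors c1@5 c2@7 c3@9, authorship ....1.2.3
After op 3 (add_cursor(5)): buffer="wygcjajdj" (len 9), cursors c1@5 c4@5 c2@7 c3@9, authorship ....1.2.3
After op 4 (delete): buffer="wygad" (len 5), cursors c1@3 c4@3 c2@4 c3@5, authorship .....
After op 5 (move_right): buffer="wygad" (len 5), cursors c1@4 c4@4 c2@5 c3@5, authorship .....
After op 6 (insert('u')): buffer="wygauuduu" (len 9), cursors c1@6 c4@6 c2@9 c3@9, authorship ....14.23
After op 7 (move_right): buffer="wygauuduu" (len 9), cursors c1@7 c4@7 c2@9 c3@9, authorship ....14.23
After op 8 (move_right): buffer="wygauuduu" (len 9), cursors c1@8 c4@8 c2@9 c3@9, authorship ....14.23
Authorship (.=original, N=cursor N): . . . . 1 4 . 2 3
Index 6: author = original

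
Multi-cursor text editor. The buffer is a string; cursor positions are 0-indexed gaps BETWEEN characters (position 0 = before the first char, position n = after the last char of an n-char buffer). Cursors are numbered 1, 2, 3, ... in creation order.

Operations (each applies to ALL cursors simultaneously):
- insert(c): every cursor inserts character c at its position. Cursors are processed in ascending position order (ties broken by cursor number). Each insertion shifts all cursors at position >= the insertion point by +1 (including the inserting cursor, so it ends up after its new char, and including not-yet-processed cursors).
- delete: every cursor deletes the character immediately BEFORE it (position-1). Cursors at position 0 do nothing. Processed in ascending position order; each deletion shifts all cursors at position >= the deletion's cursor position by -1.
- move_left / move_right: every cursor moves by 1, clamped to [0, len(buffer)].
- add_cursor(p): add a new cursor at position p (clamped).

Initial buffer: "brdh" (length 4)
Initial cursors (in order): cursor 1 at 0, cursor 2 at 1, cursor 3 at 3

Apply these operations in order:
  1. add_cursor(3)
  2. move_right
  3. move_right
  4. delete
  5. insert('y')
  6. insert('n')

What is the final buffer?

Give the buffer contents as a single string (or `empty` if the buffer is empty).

After op 1 (add_cursor(3)): buffer="brdh" (len 4), cursors c1@0 c2@1 c3@3 c4@3, authorship ....
After op 2 (move_right): buffer="brdh" (len 4), cursors c1@1 c2@2 c3@4 c4@4, authorship ....
After op 3 (move_right): buffer="brdh" (len 4), cursors c1@2 c2@3 c3@4 c4@4, authorship ....
After op 4 (delete): buffer="" (len 0), cursors c1@0 c2@0 c3@0 c4@0, authorship 
After op 5 (insert('y')): buffer="yyyy" (len 4), cursors c1@4 c2@4 c3@4 c4@4, authorship 1234
After op 6 (insert('n')): buffer="yyyynnnn" (len 8), cursors c1@8 c2@8 c3@8 c4@8, authorship 12341234

Answer: yyyynnnn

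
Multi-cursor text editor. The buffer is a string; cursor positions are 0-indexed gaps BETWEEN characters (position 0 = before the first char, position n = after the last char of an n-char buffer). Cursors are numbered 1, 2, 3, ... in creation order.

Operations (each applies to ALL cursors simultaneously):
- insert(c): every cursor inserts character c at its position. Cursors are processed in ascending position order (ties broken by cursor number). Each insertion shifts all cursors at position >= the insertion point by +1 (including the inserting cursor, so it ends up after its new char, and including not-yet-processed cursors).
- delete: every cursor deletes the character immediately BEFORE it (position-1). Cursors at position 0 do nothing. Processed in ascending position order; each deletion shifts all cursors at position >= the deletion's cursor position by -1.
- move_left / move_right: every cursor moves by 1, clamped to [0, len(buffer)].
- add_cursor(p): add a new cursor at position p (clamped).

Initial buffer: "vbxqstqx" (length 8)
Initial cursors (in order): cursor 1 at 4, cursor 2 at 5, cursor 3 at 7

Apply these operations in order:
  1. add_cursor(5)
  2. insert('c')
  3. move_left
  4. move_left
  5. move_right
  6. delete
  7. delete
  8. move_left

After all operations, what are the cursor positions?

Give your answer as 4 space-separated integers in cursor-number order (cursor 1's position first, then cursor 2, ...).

Answer: 0 0 1 0

Derivation:
After op 1 (add_cursor(5)): buffer="vbxqstqx" (len 8), cursors c1@4 c2@5 c4@5 c3@7, authorship ........
After op 2 (insert('c')): buffer="vbxqcscctqcx" (len 12), cursors c1@5 c2@8 c4@8 c3@11, authorship ....1.24..3.
After op 3 (move_left): buffer="vbxqcscctqcx" (len 12), cursors c1@4 c2@7 c4@7 c3@10, authorship ....1.24..3.
After op 4 (move_left): buffer="vbxqcscctqcx" (len 12), cursors c1@3 c2@6 c4@6 c3@9, authorship ....1.24..3.
After op 5 (move_right): buffer="vbxqcscctqcx" (len 12), cursors c1@4 c2@7 c4@7 c3@10, authorship ....1.24..3.
After op 6 (delete): buffer="vbxcctcx" (len 8), cursors c1@3 c2@4 c4@4 c3@6, authorship ...14.3.
After op 7 (delete): buffer="vccx" (len 4), cursors c1@1 c2@1 c4@1 c3@2, authorship .43.
After op 8 (move_left): buffer="vccx" (len 4), cursors c1@0 c2@0 c4@0 c3@1, authorship .43.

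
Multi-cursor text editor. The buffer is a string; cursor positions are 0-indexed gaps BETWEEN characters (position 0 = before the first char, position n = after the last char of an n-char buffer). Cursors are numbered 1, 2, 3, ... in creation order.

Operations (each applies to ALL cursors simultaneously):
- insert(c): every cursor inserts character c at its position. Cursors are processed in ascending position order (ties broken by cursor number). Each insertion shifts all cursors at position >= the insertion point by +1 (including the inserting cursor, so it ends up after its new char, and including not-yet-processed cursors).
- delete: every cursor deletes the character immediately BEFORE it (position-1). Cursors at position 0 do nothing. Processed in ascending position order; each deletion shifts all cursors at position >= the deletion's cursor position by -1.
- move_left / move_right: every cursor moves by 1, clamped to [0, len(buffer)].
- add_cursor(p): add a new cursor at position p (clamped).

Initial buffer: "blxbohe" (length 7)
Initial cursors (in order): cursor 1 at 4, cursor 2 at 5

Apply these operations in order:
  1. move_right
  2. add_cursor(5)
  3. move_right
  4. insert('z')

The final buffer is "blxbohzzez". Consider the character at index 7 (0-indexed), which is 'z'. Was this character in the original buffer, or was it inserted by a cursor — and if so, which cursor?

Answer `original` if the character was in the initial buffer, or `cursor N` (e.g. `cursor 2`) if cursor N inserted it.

After op 1 (move_right): buffer="blxbohe" (len 7), cursors c1@5 c2@6, authorship .......
After op 2 (add_cursor(5)): buffer="blxbohe" (len 7), cursors c1@5 c3@5 c2@6, authorship .......
After op 3 (move_right): buffer="blxbohe" (len 7), cursors c1@6 c3@6 c2@7, authorship .......
After op 4 (insert('z')): buffer="blxbohzzez" (len 10), cursors c1@8 c3@8 c2@10, authorship ......13.2
Authorship (.=original, N=cursor N): . . . . . . 1 3 . 2
Index 7: author = 3

Answer: cursor 3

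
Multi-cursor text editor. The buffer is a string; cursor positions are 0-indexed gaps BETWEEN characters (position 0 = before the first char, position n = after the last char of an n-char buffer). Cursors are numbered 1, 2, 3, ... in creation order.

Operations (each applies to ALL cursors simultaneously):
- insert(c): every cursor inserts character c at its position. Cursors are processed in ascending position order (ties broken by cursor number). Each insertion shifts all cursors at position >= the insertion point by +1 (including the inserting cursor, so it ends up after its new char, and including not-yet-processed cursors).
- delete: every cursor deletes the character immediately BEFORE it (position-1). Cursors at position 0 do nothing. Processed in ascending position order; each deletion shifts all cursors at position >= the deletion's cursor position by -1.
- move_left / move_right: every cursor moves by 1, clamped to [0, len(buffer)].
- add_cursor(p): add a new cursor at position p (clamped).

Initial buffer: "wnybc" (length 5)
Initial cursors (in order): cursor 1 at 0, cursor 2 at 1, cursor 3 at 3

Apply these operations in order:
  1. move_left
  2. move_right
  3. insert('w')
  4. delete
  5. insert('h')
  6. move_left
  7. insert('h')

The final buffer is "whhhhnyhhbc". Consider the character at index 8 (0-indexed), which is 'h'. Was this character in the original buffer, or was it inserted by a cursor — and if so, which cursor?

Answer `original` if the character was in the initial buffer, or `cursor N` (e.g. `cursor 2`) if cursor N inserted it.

After op 1 (move_left): buffer="wnybc" (len 5), cursors c1@0 c2@0 c3@2, authorship .....
After op 2 (move_right): buffer="wnybc" (len 5), cursors c1@1 c2@1 c3@3, authorship .....
After op 3 (insert('w')): buffer="wwwnywbc" (len 8), cursors c1@3 c2@3 c3@6, authorship .12..3..
After op 4 (delete): buffer="wnybc" (len 5), cursors c1@1 c2@1 c3@3, authorship .....
After op 5 (insert('h')): buffer="whhnyhbc" (len 8), cursors c1@3 c2@3 c3@6, authorship .12..3..
After op 6 (move_left): buffer="whhnyhbc" (len 8), cursors c1@2 c2@2 c3@5, authorship .12..3..
After op 7 (insert('h')): buffer="whhhhnyhhbc" (len 11), cursors c1@4 c2@4 c3@8, authorship .1122..33..
Authorship (.=original, N=cursor N): . 1 1 2 2 . . 3 3 . .
Index 8: author = 3

Answer: cursor 3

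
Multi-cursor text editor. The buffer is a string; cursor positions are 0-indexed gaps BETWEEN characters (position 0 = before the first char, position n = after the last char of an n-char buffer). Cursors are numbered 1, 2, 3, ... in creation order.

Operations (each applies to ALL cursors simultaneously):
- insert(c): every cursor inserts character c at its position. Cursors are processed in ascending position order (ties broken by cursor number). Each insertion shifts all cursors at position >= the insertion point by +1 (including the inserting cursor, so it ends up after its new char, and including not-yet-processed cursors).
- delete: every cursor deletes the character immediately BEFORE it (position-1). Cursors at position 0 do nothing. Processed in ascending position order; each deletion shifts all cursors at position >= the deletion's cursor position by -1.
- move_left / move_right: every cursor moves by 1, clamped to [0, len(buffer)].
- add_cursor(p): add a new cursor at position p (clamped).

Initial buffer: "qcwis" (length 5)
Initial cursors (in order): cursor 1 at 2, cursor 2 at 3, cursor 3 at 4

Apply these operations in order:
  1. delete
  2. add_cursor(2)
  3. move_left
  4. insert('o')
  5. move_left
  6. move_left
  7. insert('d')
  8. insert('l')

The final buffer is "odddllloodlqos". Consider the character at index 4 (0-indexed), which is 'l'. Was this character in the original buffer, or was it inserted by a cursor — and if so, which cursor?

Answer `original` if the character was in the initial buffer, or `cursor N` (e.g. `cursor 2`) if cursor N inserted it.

After op 1 (delete): buffer="qs" (len 2), cursors c1@1 c2@1 c3@1, authorship ..
After op 2 (add_cursor(2)): buffer="qs" (len 2), cursors c1@1 c2@1 c3@1 c4@2, authorship ..
After op 3 (move_left): buffer="qs" (len 2), cursors c1@0 c2@0 c3@0 c4@1, authorship ..
After op 4 (insert('o')): buffer="oooqos" (len 6), cursors c1@3 c2@3 c3@3 c4@5, authorship 123.4.
After op 5 (move_left): buffer="oooqos" (len 6), cursors c1@2 c2@2 c3@2 c4@4, authorship 123.4.
After op 6 (move_left): buffer="oooqos" (len 6), cursors c1@1 c2@1 c3@1 c4@3, authorship 123.4.
After op 7 (insert('d')): buffer="odddoodqos" (len 10), cursors c1@4 c2@4 c3@4 c4@7, authorship 1123234.4.
After op 8 (insert('l')): buffer="odddllloodlqos" (len 14), cursors c1@7 c2@7 c3@7 c4@11, authorship 11231232344.4.
Authorship (.=original, N=cursor N): 1 1 2 3 1 2 3 2 3 4 4 . 4 .
Index 4: author = 1

Answer: cursor 1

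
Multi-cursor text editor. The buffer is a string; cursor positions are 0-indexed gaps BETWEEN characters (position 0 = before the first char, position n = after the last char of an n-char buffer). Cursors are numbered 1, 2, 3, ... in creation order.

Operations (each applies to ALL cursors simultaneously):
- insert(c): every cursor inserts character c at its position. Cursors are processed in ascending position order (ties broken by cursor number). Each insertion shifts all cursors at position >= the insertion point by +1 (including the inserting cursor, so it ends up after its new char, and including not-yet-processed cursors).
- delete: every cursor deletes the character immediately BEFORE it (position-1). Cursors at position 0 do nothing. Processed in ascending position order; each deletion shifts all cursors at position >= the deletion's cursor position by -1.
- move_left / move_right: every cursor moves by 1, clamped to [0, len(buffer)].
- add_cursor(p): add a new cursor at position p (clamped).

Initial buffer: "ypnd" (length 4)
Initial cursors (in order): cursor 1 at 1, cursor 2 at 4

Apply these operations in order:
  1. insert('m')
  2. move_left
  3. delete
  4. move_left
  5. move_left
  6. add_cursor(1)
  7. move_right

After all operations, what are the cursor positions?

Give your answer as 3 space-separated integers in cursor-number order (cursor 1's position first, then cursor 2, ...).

After op 1 (insert('m')): buffer="ympndm" (len 6), cursors c1@2 c2@6, authorship .1...2
After op 2 (move_left): buffer="ympndm" (len 6), cursors c1@1 c2@5, authorship .1...2
After op 3 (delete): buffer="mpnm" (len 4), cursors c1@0 c2@3, authorship 1..2
After op 4 (move_left): buffer="mpnm" (len 4), cursors c1@0 c2@2, authorship 1..2
After op 5 (move_left): buffer="mpnm" (len 4), cursors c1@0 c2@1, authorship 1..2
After op 6 (add_cursor(1)): buffer="mpnm" (len 4), cursors c1@0 c2@1 c3@1, authorship 1..2
After op 7 (move_right): buffer="mpnm" (len 4), cursors c1@1 c2@2 c3@2, authorship 1..2

Answer: 1 2 2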